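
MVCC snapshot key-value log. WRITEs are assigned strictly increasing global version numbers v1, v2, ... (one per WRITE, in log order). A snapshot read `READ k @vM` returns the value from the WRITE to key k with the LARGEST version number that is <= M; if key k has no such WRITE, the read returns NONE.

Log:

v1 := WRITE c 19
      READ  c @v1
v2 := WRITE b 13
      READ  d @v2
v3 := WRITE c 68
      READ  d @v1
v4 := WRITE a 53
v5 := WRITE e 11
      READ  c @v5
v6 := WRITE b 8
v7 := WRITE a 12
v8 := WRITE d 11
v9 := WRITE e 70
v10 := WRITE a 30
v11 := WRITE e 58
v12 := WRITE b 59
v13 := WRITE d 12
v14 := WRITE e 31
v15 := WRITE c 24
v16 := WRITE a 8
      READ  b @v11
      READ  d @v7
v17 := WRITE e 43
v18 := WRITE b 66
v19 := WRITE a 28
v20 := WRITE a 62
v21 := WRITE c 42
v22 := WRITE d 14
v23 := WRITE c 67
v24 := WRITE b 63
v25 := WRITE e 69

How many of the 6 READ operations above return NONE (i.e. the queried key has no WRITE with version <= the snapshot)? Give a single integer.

v1: WRITE c=19  (c history now [(1, 19)])
READ c @v1: history=[(1, 19)] -> pick v1 -> 19
v2: WRITE b=13  (b history now [(2, 13)])
READ d @v2: history=[] -> no version <= 2 -> NONE
v3: WRITE c=68  (c history now [(1, 19), (3, 68)])
READ d @v1: history=[] -> no version <= 1 -> NONE
v4: WRITE a=53  (a history now [(4, 53)])
v5: WRITE e=11  (e history now [(5, 11)])
READ c @v5: history=[(1, 19), (3, 68)] -> pick v3 -> 68
v6: WRITE b=8  (b history now [(2, 13), (6, 8)])
v7: WRITE a=12  (a history now [(4, 53), (7, 12)])
v8: WRITE d=11  (d history now [(8, 11)])
v9: WRITE e=70  (e history now [(5, 11), (9, 70)])
v10: WRITE a=30  (a history now [(4, 53), (7, 12), (10, 30)])
v11: WRITE e=58  (e history now [(5, 11), (9, 70), (11, 58)])
v12: WRITE b=59  (b history now [(2, 13), (6, 8), (12, 59)])
v13: WRITE d=12  (d history now [(8, 11), (13, 12)])
v14: WRITE e=31  (e history now [(5, 11), (9, 70), (11, 58), (14, 31)])
v15: WRITE c=24  (c history now [(1, 19), (3, 68), (15, 24)])
v16: WRITE a=8  (a history now [(4, 53), (7, 12), (10, 30), (16, 8)])
READ b @v11: history=[(2, 13), (6, 8), (12, 59)] -> pick v6 -> 8
READ d @v7: history=[(8, 11), (13, 12)] -> no version <= 7 -> NONE
v17: WRITE e=43  (e history now [(5, 11), (9, 70), (11, 58), (14, 31), (17, 43)])
v18: WRITE b=66  (b history now [(2, 13), (6, 8), (12, 59), (18, 66)])
v19: WRITE a=28  (a history now [(4, 53), (7, 12), (10, 30), (16, 8), (19, 28)])
v20: WRITE a=62  (a history now [(4, 53), (7, 12), (10, 30), (16, 8), (19, 28), (20, 62)])
v21: WRITE c=42  (c history now [(1, 19), (3, 68), (15, 24), (21, 42)])
v22: WRITE d=14  (d history now [(8, 11), (13, 12), (22, 14)])
v23: WRITE c=67  (c history now [(1, 19), (3, 68), (15, 24), (21, 42), (23, 67)])
v24: WRITE b=63  (b history now [(2, 13), (6, 8), (12, 59), (18, 66), (24, 63)])
v25: WRITE e=69  (e history now [(5, 11), (9, 70), (11, 58), (14, 31), (17, 43), (25, 69)])
Read results in order: ['19', 'NONE', 'NONE', '68', '8', 'NONE']
NONE count = 3

Answer: 3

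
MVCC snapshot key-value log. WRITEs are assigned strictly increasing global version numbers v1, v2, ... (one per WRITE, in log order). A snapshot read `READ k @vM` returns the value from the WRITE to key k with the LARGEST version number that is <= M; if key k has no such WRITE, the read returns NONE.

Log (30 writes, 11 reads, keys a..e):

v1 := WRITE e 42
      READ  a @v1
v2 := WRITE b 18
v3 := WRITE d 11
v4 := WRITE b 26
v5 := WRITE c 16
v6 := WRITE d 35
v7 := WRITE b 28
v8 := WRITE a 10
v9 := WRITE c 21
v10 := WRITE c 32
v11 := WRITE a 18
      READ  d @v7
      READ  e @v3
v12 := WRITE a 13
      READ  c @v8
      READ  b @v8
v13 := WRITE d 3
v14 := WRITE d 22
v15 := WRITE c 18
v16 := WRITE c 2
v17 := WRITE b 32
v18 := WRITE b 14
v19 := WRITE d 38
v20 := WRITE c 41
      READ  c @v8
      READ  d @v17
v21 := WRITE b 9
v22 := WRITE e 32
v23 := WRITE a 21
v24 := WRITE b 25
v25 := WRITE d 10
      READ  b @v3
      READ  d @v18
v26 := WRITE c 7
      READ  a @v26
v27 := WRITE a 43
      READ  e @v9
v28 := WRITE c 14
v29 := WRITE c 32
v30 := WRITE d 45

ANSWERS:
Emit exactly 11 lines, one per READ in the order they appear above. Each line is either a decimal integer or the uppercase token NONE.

Answer: NONE
35
42
16
28
16
22
18
22
21
42

Derivation:
v1: WRITE e=42  (e history now [(1, 42)])
READ a @v1: history=[] -> no version <= 1 -> NONE
v2: WRITE b=18  (b history now [(2, 18)])
v3: WRITE d=11  (d history now [(3, 11)])
v4: WRITE b=26  (b history now [(2, 18), (4, 26)])
v5: WRITE c=16  (c history now [(5, 16)])
v6: WRITE d=35  (d history now [(3, 11), (6, 35)])
v7: WRITE b=28  (b history now [(2, 18), (4, 26), (7, 28)])
v8: WRITE a=10  (a history now [(8, 10)])
v9: WRITE c=21  (c history now [(5, 16), (9, 21)])
v10: WRITE c=32  (c history now [(5, 16), (9, 21), (10, 32)])
v11: WRITE a=18  (a history now [(8, 10), (11, 18)])
READ d @v7: history=[(3, 11), (6, 35)] -> pick v6 -> 35
READ e @v3: history=[(1, 42)] -> pick v1 -> 42
v12: WRITE a=13  (a history now [(8, 10), (11, 18), (12, 13)])
READ c @v8: history=[(5, 16), (9, 21), (10, 32)] -> pick v5 -> 16
READ b @v8: history=[(2, 18), (4, 26), (7, 28)] -> pick v7 -> 28
v13: WRITE d=3  (d history now [(3, 11), (6, 35), (13, 3)])
v14: WRITE d=22  (d history now [(3, 11), (6, 35), (13, 3), (14, 22)])
v15: WRITE c=18  (c history now [(5, 16), (9, 21), (10, 32), (15, 18)])
v16: WRITE c=2  (c history now [(5, 16), (9, 21), (10, 32), (15, 18), (16, 2)])
v17: WRITE b=32  (b history now [(2, 18), (4, 26), (7, 28), (17, 32)])
v18: WRITE b=14  (b history now [(2, 18), (4, 26), (7, 28), (17, 32), (18, 14)])
v19: WRITE d=38  (d history now [(3, 11), (6, 35), (13, 3), (14, 22), (19, 38)])
v20: WRITE c=41  (c history now [(5, 16), (9, 21), (10, 32), (15, 18), (16, 2), (20, 41)])
READ c @v8: history=[(5, 16), (9, 21), (10, 32), (15, 18), (16, 2), (20, 41)] -> pick v5 -> 16
READ d @v17: history=[(3, 11), (6, 35), (13, 3), (14, 22), (19, 38)] -> pick v14 -> 22
v21: WRITE b=9  (b history now [(2, 18), (4, 26), (7, 28), (17, 32), (18, 14), (21, 9)])
v22: WRITE e=32  (e history now [(1, 42), (22, 32)])
v23: WRITE a=21  (a history now [(8, 10), (11, 18), (12, 13), (23, 21)])
v24: WRITE b=25  (b history now [(2, 18), (4, 26), (7, 28), (17, 32), (18, 14), (21, 9), (24, 25)])
v25: WRITE d=10  (d history now [(3, 11), (6, 35), (13, 3), (14, 22), (19, 38), (25, 10)])
READ b @v3: history=[(2, 18), (4, 26), (7, 28), (17, 32), (18, 14), (21, 9), (24, 25)] -> pick v2 -> 18
READ d @v18: history=[(3, 11), (6, 35), (13, 3), (14, 22), (19, 38), (25, 10)] -> pick v14 -> 22
v26: WRITE c=7  (c history now [(5, 16), (9, 21), (10, 32), (15, 18), (16, 2), (20, 41), (26, 7)])
READ a @v26: history=[(8, 10), (11, 18), (12, 13), (23, 21)] -> pick v23 -> 21
v27: WRITE a=43  (a history now [(8, 10), (11, 18), (12, 13), (23, 21), (27, 43)])
READ e @v9: history=[(1, 42), (22, 32)] -> pick v1 -> 42
v28: WRITE c=14  (c history now [(5, 16), (9, 21), (10, 32), (15, 18), (16, 2), (20, 41), (26, 7), (28, 14)])
v29: WRITE c=32  (c history now [(5, 16), (9, 21), (10, 32), (15, 18), (16, 2), (20, 41), (26, 7), (28, 14), (29, 32)])
v30: WRITE d=45  (d history now [(3, 11), (6, 35), (13, 3), (14, 22), (19, 38), (25, 10), (30, 45)])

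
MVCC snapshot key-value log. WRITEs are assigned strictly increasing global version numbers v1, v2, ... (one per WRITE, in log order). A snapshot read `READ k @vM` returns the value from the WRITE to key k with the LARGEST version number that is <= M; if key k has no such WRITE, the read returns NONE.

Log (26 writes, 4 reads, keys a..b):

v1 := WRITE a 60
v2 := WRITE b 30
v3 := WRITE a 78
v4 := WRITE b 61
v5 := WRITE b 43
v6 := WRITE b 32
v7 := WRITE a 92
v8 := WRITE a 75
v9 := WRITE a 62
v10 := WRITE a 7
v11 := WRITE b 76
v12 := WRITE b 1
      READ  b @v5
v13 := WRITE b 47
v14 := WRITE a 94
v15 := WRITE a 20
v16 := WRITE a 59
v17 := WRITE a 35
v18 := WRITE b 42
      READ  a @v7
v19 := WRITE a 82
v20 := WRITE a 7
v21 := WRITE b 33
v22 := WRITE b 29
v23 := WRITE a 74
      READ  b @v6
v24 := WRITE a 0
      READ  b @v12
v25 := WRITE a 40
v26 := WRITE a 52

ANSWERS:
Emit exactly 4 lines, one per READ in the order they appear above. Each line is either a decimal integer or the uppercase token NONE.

v1: WRITE a=60  (a history now [(1, 60)])
v2: WRITE b=30  (b history now [(2, 30)])
v3: WRITE a=78  (a history now [(1, 60), (3, 78)])
v4: WRITE b=61  (b history now [(2, 30), (4, 61)])
v5: WRITE b=43  (b history now [(2, 30), (4, 61), (5, 43)])
v6: WRITE b=32  (b history now [(2, 30), (4, 61), (5, 43), (6, 32)])
v7: WRITE a=92  (a history now [(1, 60), (3, 78), (7, 92)])
v8: WRITE a=75  (a history now [(1, 60), (3, 78), (7, 92), (8, 75)])
v9: WRITE a=62  (a history now [(1, 60), (3, 78), (7, 92), (8, 75), (9, 62)])
v10: WRITE a=7  (a history now [(1, 60), (3, 78), (7, 92), (8, 75), (9, 62), (10, 7)])
v11: WRITE b=76  (b history now [(2, 30), (4, 61), (5, 43), (6, 32), (11, 76)])
v12: WRITE b=1  (b history now [(2, 30), (4, 61), (5, 43), (6, 32), (11, 76), (12, 1)])
READ b @v5: history=[(2, 30), (4, 61), (5, 43), (6, 32), (11, 76), (12, 1)] -> pick v5 -> 43
v13: WRITE b=47  (b history now [(2, 30), (4, 61), (5, 43), (6, 32), (11, 76), (12, 1), (13, 47)])
v14: WRITE a=94  (a history now [(1, 60), (3, 78), (7, 92), (8, 75), (9, 62), (10, 7), (14, 94)])
v15: WRITE a=20  (a history now [(1, 60), (3, 78), (7, 92), (8, 75), (9, 62), (10, 7), (14, 94), (15, 20)])
v16: WRITE a=59  (a history now [(1, 60), (3, 78), (7, 92), (8, 75), (9, 62), (10, 7), (14, 94), (15, 20), (16, 59)])
v17: WRITE a=35  (a history now [(1, 60), (3, 78), (7, 92), (8, 75), (9, 62), (10, 7), (14, 94), (15, 20), (16, 59), (17, 35)])
v18: WRITE b=42  (b history now [(2, 30), (4, 61), (5, 43), (6, 32), (11, 76), (12, 1), (13, 47), (18, 42)])
READ a @v7: history=[(1, 60), (3, 78), (7, 92), (8, 75), (9, 62), (10, 7), (14, 94), (15, 20), (16, 59), (17, 35)] -> pick v7 -> 92
v19: WRITE a=82  (a history now [(1, 60), (3, 78), (7, 92), (8, 75), (9, 62), (10, 7), (14, 94), (15, 20), (16, 59), (17, 35), (19, 82)])
v20: WRITE a=7  (a history now [(1, 60), (3, 78), (7, 92), (8, 75), (9, 62), (10, 7), (14, 94), (15, 20), (16, 59), (17, 35), (19, 82), (20, 7)])
v21: WRITE b=33  (b history now [(2, 30), (4, 61), (5, 43), (6, 32), (11, 76), (12, 1), (13, 47), (18, 42), (21, 33)])
v22: WRITE b=29  (b history now [(2, 30), (4, 61), (5, 43), (6, 32), (11, 76), (12, 1), (13, 47), (18, 42), (21, 33), (22, 29)])
v23: WRITE a=74  (a history now [(1, 60), (3, 78), (7, 92), (8, 75), (9, 62), (10, 7), (14, 94), (15, 20), (16, 59), (17, 35), (19, 82), (20, 7), (23, 74)])
READ b @v6: history=[(2, 30), (4, 61), (5, 43), (6, 32), (11, 76), (12, 1), (13, 47), (18, 42), (21, 33), (22, 29)] -> pick v6 -> 32
v24: WRITE a=0  (a history now [(1, 60), (3, 78), (7, 92), (8, 75), (9, 62), (10, 7), (14, 94), (15, 20), (16, 59), (17, 35), (19, 82), (20, 7), (23, 74), (24, 0)])
READ b @v12: history=[(2, 30), (4, 61), (5, 43), (6, 32), (11, 76), (12, 1), (13, 47), (18, 42), (21, 33), (22, 29)] -> pick v12 -> 1
v25: WRITE a=40  (a history now [(1, 60), (3, 78), (7, 92), (8, 75), (9, 62), (10, 7), (14, 94), (15, 20), (16, 59), (17, 35), (19, 82), (20, 7), (23, 74), (24, 0), (25, 40)])
v26: WRITE a=52  (a history now [(1, 60), (3, 78), (7, 92), (8, 75), (9, 62), (10, 7), (14, 94), (15, 20), (16, 59), (17, 35), (19, 82), (20, 7), (23, 74), (24, 0), (25, 40), (26, 52)])

Answer: 43
92
32
1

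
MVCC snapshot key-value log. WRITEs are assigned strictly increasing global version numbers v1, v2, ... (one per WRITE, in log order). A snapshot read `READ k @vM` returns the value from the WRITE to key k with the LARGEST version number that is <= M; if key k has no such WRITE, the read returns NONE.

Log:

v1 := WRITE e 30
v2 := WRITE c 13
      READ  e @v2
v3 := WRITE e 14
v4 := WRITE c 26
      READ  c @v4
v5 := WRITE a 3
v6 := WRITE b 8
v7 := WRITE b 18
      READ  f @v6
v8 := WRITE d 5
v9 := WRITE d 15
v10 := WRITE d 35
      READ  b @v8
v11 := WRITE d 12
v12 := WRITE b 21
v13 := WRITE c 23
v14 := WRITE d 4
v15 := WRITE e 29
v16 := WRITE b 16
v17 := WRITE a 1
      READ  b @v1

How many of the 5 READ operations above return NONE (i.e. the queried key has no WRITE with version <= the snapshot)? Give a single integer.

v1: WRITE e=30  (e history now [(1, 30)])
v2: WRITE c=13  (c history now [(2, 13)])
READ e @v2: history=[(1, 30)] -> pick v1 -> 30
v3: WRITE e=14  (e history now [(1, 30), (3, 14)])
v4: WRITE c=26  (c history now [(2, 13), (4, 26)])
READ c @v4: history=[(2, 13), (4, 26)] -> pick v4 -> 26
v5: WRITE a=3  (a history now [(5, 3)])
v6: WRITE b=8  (b history now [(6, 8)])
v7: WRITE b=18  (b history now [(6, 8), (7, 18)])
READ f @v6: history=[] -> no version <= 6 -> NONE
v8: WRITE d=5  (d history now [(8, 5)])
v9: WRITE d=15  (d history now [(8, 5), (9, 15)])
v10: WRITE d=35  (d history now [(8, 5), (9, 15), (10, 35)])
READ b @v8: history=[(6, 8), (7, 18)] -> pick v7 -> 18
v11: WRITE d=12  (d history now [(8, 5), (9, 15), (10, 35), (11, 12)])
v12: WRITE b=21  (b history now [(6, 8), (7, 18), (12, 21)])
v13: WRITE c=23  (c history now [(2, 13), (4, 26), (13, 23)])
v14: WRITE d=4  (d history now [(8, 5), (9, 15), (10, 35), (11, 12), (14, 4)])
v15: WRITE e=29  (e history now [(1, 30), (3, 14), (15, 29)])
v16: WRITE b=16  (b history now [(6, 8), (7, 18), (12, 21), (16, 16)])
v17: WRITE a=1  (a history now [(5, 3), (17, 1)])
READ b @v1: history=[(6, 8), (7, 18), (12, 21), (16, 16)] -> no version <= 1 -> NONE
Read results in order: ['30', '26', 'NONE', '18', 'NONE']
NONE count = 2

Answer: 2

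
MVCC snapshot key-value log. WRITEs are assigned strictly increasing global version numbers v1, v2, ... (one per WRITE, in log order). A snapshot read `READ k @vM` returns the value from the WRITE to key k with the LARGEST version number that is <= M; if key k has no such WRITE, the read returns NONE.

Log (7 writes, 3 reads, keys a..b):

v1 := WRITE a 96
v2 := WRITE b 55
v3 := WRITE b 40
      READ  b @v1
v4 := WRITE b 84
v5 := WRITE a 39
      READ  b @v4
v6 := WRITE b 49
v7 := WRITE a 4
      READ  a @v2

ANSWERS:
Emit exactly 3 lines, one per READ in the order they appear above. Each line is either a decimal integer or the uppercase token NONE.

Answer: NONE
84
96

Derivation:
v1: WRITE a=96  (a history now [(1, 96)])
v2: WRITE b=55  (b history now [(2, 55)])
v3: WRITE b=40  (b history now [(2, 55), (3, 40)])
READ b @v1: history=[(2, 55), (3, 40)] -> no version <= 1 -> NONE
v4: WRITE b=84  (b history now [(2, 55), (3, 40), (4, 84)])
v5: WRITE a=39  (a history now [(1, 96), (5, 39)])
READ b @v4: history=[(2, 55), (3, 40), (4, 84)] -> pick v4 -> 84
v6: WRITE b=49  (b history now [(2, 55), (3, 40), (4, 84), (6, 49)])
v7: WRITE a=4  (a history now [(1, 96), (5, 39), (7, 4)])
READ a @v2: history=[(1, 96), (5, 39), (7, 4)] -> pick v1 -> 96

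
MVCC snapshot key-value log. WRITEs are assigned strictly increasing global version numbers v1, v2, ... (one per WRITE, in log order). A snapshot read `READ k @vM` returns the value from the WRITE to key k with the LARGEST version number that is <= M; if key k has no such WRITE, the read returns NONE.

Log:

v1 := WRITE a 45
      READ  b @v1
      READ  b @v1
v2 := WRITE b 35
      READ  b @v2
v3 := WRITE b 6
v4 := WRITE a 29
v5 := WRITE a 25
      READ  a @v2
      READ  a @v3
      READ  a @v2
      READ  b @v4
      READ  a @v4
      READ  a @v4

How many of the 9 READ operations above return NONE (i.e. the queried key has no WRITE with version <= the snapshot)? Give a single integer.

v1: WRITE a=45  (a history now [(1, 45)])
READ b @v1: history=[] -> no version <= 1 -> NONE
READ b @v1: history=[] -> no version <= 1 -> NONE
v2: WRITE b=35  (b history now [(2, 35)])
READ b @v2: history=[(2, 35)] -> pick v2 -> 35
v3: WRITE b=6  (b history now [(2, 35), (3, 6)])
v4: WRITE a=29  (a history now [(1, 45), (4, 29)])
v5: WRITE a=25  (a history now [(1, 45), (4, 29), (5, 25)])
READ a @v2: history=[(1, 45), (4, 29), (5, 25)] -> pick v1 -> 45
READ a @v3: history=[(1, 45), (4, 29), (5, 25)] -> pick v1 -> 45
READ a @v2: history=[(1, 45), (4, 29), (5, 25)] -> pick v1 -> 45
READ b @v4: history=[(2, 35), (3, 6)] -> pick v3 -> 6
READ a @v4: history=[(1, 45), (4, 29), (5, 25)] -> pick v4 -> 29
READ a @v4: history=[(1, 45), (4, 29), (5, 25)] -> pick v4 -> 29
Read results in order: ['NONE', 'NONE', '35', '45', '45', '45', '6', '29', '29']
NONE count = 2

Answer: 2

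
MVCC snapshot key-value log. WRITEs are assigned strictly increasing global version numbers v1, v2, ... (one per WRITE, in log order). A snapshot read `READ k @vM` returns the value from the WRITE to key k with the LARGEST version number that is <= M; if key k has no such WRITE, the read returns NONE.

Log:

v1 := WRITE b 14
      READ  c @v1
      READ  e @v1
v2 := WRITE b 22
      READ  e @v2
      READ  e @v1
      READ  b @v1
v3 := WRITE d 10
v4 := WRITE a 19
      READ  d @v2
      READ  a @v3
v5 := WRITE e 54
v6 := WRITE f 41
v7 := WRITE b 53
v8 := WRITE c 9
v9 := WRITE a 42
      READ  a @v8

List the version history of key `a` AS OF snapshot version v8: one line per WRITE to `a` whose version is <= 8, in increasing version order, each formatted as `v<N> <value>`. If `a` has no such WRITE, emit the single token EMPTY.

Scan writes for key=a with version <= 8:
  v1 WRITE b 14 -> skip
  v2 WRITE b 22 -> skip
  v3 WRITE d 10 -> skip
  v4 WRITE a 19 -> keep
  v5 WRITE e 54 -> skip
  v6 WRITE f 41 -> skip
  v7 WRITE b 53 -> skip
  v8 WRITE c 9 -> skip
  v9 WRITE a 42 -> drop (> snap)
Collected: [(4, 19)]

Answer: v4 19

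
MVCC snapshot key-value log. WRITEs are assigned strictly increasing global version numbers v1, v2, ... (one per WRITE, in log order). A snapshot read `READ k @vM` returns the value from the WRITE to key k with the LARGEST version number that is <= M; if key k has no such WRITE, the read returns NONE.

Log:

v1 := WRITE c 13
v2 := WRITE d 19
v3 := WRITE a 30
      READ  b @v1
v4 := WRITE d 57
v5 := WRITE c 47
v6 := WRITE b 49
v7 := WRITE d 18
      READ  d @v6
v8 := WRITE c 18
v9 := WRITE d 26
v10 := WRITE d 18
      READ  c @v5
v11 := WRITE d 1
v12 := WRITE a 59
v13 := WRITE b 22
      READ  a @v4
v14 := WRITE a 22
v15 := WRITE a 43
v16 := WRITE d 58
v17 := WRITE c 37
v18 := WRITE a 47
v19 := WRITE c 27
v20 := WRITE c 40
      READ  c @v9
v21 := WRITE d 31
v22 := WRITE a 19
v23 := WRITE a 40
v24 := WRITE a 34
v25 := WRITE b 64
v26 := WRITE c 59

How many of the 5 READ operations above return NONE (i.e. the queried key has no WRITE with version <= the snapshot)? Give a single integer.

v1: WRITE c=13  (c history now [(1, 13)])
v2: WRITE d=19  (d history now [(2, 19)])
v3: WRITE a=30  (a history now [(3, 30)])
READ b @v1: history=[] -> no version <= 1 -> NONE
v4: WRITE d=57  (d history now [(2, 19), (4, 57)])
v5: WRITE c=47  (c history now [(1, 13), (5, 47)])
v6: WRITE b=49  (b history now [(6, 49)])
v7: WRITE d=18  (d history now [(2, 19), (4, 57), (7, 18)])
READ d @v6: history=[(2, 19), (4, 57), (7, 18)] -> pick v4 -> 57
v8: WRITE c=18  (c history now [(1, 13), (5, 47), (8, 18)])
v9: WRITE d=26  (d history now [(2, 19), (4, 57), (7, 18), (9, 26)])
v10: WRITE d=18  (d history now [(2, 19), (4, 57), (7, 18), (9, 26), (10, 18)])
READ c @v5: history=[(1, 13), (5, 47), (8, 18)] -> pick v5 -> 47
v11: WRITE d=1  (d history now [(2, 19), (4, 57), (7, 18), (9, 26), (10, 18), (11, 1)])
v12: WRITE a=59  (a history now [(3, 30), (12, 59)])
v13: WRITE b=22  (b history now [(6, 49), (13, 22)])
READ a @v4: history=[(3, 30), (12, 59)] -> pick v3 -> 30
v14: WRITE a=22  (a history now [(3, 30), (12, 59), (14, 22)])
v15: WRITE a=43  (a history now [(3, 30), (12, 59), (14, 22), (15, 43)])
v16: WRITE d=58  (d history now [(2, 19), (4, 57), (7, 18), (9, 26), (10, 18), (11, 1), (16, 58)])
v17: WRITE c=37  (c history now [(1, 13), (5, 47), (8, 18), (17, 37)])
v18: WRITE a=47  (a history now [(3, 30), (12, 59), (14, 22), (15, 43), (18, 47)])
v19: WRITE c=27  (c history now [(1, 13), (5, 47), (8, 18), (17, 37), (19, 27)])
v20: WRITE c=40  (c history now [(1, 13), (5, 47), (8, 18), (17, 37), (19, 27), (20, 40)])
READ c @v9: history=[(1, 13), (5, 47), (8, 18), (17, 37), (19, 27), (20, 40)] -> pick v8 -> 18
v21: WRITE d=31  (d history now [(2, 19), (4, 57), (7, 18), (9, 26), (10, 18), (11, 1), (16, 58), (21, 31)])
v22: WRITE a=19  (a history now [(3, 30), (12, 59), (14, 22), (15, 43), (18, 47), (22, 19)])
v23: WRITE a=40  (a history now [(3, 30), (12, 59), (14, 22), (15, 43), (18, 47), (22, 19), (23, 40)])
v24: WRITE a=34  (a history now [(3, 30), (12, 59), (14, 22), (15, 43), (18, 47), (22, 19), (23, 40), (24, 34)])
v25: WRITE b=64  (b history now [(6, 49), (13, 22), (25, 64)])
v26: WRITE c=59  (c history now [(1, 13), (5, 47), (8, 18), (17, 37), (19, 27), (20, 40), (26, 59)])
Read results in order: ['NONE', '57', '47', '30', '18']
NONE count = 1

Answer: 1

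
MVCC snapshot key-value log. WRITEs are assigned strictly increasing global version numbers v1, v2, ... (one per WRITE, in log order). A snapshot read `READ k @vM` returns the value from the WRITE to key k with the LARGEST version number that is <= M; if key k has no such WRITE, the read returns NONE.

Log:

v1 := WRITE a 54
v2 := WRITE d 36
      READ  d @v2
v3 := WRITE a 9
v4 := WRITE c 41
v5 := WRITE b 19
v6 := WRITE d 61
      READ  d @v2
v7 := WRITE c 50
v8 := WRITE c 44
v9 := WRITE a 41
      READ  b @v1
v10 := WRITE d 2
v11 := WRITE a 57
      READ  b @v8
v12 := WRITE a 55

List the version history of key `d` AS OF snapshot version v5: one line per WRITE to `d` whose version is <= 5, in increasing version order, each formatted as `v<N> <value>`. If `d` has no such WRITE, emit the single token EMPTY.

Scan writes for key=d with version <= 5:
  v1 WRITE a 54 -> skip
  v2 WRITE d 36 -> keep
  v3 WRITE a 9 -> skip
  v4 WRITE c 41 -> skip
  v5 WRITE b 19 -> skip
  v6 WRITE d 61 -> drop (> snap)
  v7 WRITE c 50 -> skip
  v8 WRITE c 44 -> skip
  v9 WRITE a 41 -> skip
  v10 WRITE d 2 -> drop (> snap)
  v11 WRITE a 57 -> skip
  v12 WRITE a 55 -> skip
Collected: [(2, 36)]

Answer: v2 36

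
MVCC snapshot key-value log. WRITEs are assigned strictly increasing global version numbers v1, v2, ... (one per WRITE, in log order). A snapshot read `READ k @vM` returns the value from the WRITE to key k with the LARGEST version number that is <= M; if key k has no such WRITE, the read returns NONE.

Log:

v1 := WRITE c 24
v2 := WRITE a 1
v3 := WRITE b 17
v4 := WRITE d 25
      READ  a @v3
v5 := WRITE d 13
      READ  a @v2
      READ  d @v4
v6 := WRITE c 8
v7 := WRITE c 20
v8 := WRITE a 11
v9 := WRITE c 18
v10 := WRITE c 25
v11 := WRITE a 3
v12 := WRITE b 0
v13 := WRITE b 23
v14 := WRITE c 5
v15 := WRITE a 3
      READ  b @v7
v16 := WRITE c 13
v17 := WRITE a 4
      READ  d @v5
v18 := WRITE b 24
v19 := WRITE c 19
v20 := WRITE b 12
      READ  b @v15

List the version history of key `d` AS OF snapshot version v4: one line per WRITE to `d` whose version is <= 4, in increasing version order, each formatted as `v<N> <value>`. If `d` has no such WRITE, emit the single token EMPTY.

Answer: v4 25

Derivation:
Scan writes for key=d with version <= 4:
  v1 WRITE c 24 -> skip
  v2 WRITE a 1 -> skip
  v3 WRITE b 17 -> skip
  v4 WRITE d 25 -> keep
  v5 WRITE d 13 -> drop (> snap)
  v6 WRITE c 8 -> skip
  v7 WRITE c 20 -> skip
  v8 WRITE a 11 -> skip
  v9 WRITE c 18 -> skip
  v10 WRITE c 25 -> skip
  v11 WRITE a 3 -> skip
  v12 WRITE b 0 -> skip
  v13 WRITE b 23 -> skip
  v14 WRITE c 5 -> skip
  v15 WRITE a 3 -> skip
  v16 WRITE c 13 -> skip
  v17 WRITE a 4 -> skip
  v18 WRITE b 24 -> skip
  v19 WRITE c 19 -> skip
  v20 WRITE b 12 -> skip
Collected: [(4, 25)]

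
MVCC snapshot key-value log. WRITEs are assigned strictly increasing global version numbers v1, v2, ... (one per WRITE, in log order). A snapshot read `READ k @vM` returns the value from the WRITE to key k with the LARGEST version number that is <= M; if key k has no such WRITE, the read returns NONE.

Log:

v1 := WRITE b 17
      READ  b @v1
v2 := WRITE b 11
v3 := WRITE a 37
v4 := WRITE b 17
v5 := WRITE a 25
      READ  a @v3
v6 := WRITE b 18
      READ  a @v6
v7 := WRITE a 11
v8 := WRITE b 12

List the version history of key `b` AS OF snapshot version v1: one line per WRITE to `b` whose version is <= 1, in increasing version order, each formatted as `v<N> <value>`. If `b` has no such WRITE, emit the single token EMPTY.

Answer: v1 17

Derivation:
Scan writes for key=b with version <= 1:
  v1 WRITE b 17 -> keep
  v2 WRITE b 11 -> drop (> snap)
  v3 WRITE a 37 -> skip
  v4 WRITE b 17 -> drop (> snap)
  v5 WRITE a 25 -> skip
  v6 WRITE b 18 -> drop (> snap)
  v7 WRITE a 11 -> skip
  v8 WRITE b 12 -> drop (> snap)
Collected: [(1, 17)]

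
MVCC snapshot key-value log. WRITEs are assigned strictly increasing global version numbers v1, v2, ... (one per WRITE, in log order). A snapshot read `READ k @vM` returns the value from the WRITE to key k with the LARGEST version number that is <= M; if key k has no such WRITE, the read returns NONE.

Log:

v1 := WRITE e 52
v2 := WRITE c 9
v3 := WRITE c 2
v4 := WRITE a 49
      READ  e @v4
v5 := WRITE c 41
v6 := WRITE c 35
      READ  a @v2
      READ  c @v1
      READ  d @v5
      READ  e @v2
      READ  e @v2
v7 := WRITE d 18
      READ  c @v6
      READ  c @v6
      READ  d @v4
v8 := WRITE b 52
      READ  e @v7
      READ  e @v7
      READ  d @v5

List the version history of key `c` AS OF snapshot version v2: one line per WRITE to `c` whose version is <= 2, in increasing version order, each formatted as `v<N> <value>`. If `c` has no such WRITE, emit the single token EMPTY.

Answer: v2 9

Derivation:
Scan writes for key=c with version <= 2:
  v1 WRITE e 52 -> skip
  v2 WRITE c 9 -> keep
  v3 WRITE c 2 -> drop (> snap)
  v4 WRITE a 49 -> skip
  v5 WRITE c 41 -> drop (> snap)
  v6 WRITE c 35 -> drop (> snap)
  v7 WRITE d 18 -> skip
  v8 WRITE b 52 -> skip
Collected: [(2, 9)]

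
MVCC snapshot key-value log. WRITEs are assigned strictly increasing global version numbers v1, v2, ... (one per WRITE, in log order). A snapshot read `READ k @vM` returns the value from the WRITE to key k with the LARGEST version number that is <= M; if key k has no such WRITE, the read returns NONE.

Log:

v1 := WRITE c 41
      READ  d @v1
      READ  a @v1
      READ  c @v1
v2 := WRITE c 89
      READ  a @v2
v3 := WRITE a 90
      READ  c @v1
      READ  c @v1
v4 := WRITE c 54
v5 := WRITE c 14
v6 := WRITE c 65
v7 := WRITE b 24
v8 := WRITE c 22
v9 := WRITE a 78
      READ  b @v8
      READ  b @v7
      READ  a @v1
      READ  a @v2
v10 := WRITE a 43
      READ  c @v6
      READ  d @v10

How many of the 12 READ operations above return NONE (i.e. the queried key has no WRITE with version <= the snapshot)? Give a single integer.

v1: WRITE c=41  (c history now [(1, 41)])
READ d @v1: history=[] -> no version <= 1 -> NONE
READ a @v1: history=[] -> no version <= 1 -> NONE
READ c @v1: history=[(1, 41)] -> pick v1 -> 41
v2: WRITE c=89  (c history now [(1, 41), (2, 89)])
READ a @v2: history=[] -> no version <= 2 -> NONE
v3: WRITE a=90  (a history now [(3, 90)])
READ c @v1: history=[(1, 41), (2, 89)] -> pick v1 -> 41
READ c @v1: history=[(1, 41), (2, 89)] -> pick v1 -> 41
v4: WRITE c=54  (c history now [(1, 41), (2, 89), (4, 54)])
v5: WRITE c=14  (c history now [(1, 41), (2, 89), (4, 54), (5, 14)])
v6: WRITE c=65  (c history now [(1, 41), (2, 89), (4, 54), (5, 14), (6, 65)])
v7: WRITE b=24  (b history now [(7, 24)])
v8: WRITE c=22  (c history now [(1, 41), (2, 89), (4, 54), (5, 14), (6, 65), (8, 22)])
v9: WRITE a=78  (a history now [(3, 90), (9, 78)])
READ b @v8: history=[(7, 24)] -> pick v7 -> 24
READ b @v7: history=[(7, 24)] -> pick v7 -> 24
READ a @v1: history=[(3, 90), (9, 78)] -> no version <= 1 -> NONE
READ a @v2: history=[(3, 90), (9, 78)] -> no version <= 2 -> NONE
v10: WRITE a=43  (a history now [(3, 90), (9, 78), (10, 43)])
READ c @v6: history=[(1, 41), (2, 89), (4, 54), (5, 14), (6, 65), (8, 22)] -> pick v6 -> 65
READ d @v10: history=[] -> no version <= 10 -> NONE
Read results in order: ['NONE', 'NONE', '41', 'NONE', '41', '41', '24', '24', 'NONE', 'NONE', '65', 'NONE']
NONE count = 6

Answer: 6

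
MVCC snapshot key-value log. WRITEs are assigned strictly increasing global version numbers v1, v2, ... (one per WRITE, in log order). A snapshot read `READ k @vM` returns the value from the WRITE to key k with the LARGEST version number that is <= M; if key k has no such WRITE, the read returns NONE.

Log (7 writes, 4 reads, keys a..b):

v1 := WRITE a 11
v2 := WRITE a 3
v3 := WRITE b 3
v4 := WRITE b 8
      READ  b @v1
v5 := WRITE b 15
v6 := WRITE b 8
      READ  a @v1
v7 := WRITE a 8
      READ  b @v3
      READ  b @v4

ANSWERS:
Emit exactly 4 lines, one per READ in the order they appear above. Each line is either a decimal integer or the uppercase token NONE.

Answer: NONE
11
3
8

Derivation:
v1: WRITE a=11  (a history now [(1, 11)])
v2: WRITE a=3  (a history now [(1, 11), (2, 3)])
v3: WRITE b=3  (b history now [(3, 3)])
v4: WRITE b=8  (b history now [(3, 3), (4, 8)])
READ b @v1: history=[(3, 3), (4, 8)] -> no version <= 1 -> NONE
v5: WRITE b=15  (b history now [(3, 3), (4, 8), (5, 15)])
v6: WRITE b=8  (b history now [(3, 3), (4, 8), (5, 15), (6, 8)])
READ a @v1: history=[(1, 11), (2, 3)] -> pick v1 -> 11
v7: WRITE a=8  (a history now [(1, 11), (2, 3), (7, 8)])
READ b @v3: history=[(3, 3), (4, 8), (5, 15), (6, 8)] -> pick v3 -> 3
READ b @v4: history=[(3, 3), (4, 8), (5, 15), (6, 8)] -> pick v4 -> 8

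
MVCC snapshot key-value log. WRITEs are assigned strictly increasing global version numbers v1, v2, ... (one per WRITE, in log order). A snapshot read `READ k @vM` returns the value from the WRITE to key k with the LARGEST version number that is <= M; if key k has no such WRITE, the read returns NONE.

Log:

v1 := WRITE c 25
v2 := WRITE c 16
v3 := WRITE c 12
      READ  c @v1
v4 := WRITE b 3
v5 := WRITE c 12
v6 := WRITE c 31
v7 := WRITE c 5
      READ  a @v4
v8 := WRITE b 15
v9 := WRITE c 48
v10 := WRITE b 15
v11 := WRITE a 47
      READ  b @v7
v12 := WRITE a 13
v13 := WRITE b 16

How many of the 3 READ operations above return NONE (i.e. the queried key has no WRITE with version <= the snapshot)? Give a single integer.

Answer: 1

Derivation:
v1: WRITE c=25  (c history now [(1, 25)])
v2: WRITE c=16  (c history now [(1, 25), (2, 16)])
v3: WRITE c=12  (c history now [(1, 25), (2, 16), (3, 12)])
READ c @v1: history=[(1, 25), (2, 16), (3, 12)] -> pick v1 -> 25
v4: WRITE b=3  (b history now [(4, 3)])
v5: WRITE c=12  (c history now [(1, 25), (2, 16), (3, 12), (5, 12)])
v6: WRITE c=31  (c history now [(1, 25), (2, 16), (3, 12), (5, 12), (6, 31)])
v7: WRITE c=5  (c history now [(1, 25), (2, 16), (3, 12), (5, 12), (6, 31), (7, 5)])
READ a @v4: history=[] -> no version <= 4 -> NONE
v8: WRITE b=15  (b history now [(4, 3), (8, 15)])
v9: WRITE c=48  (c history now [(1, 25), (2, 16), (3, 12), (5, 12), (6, 31), (7, 5), (9, 48)])
v10: WRITE b=15  (b history now [(4, 3), (8, 15), (10, 15)])
v11: WRITE a=47  (a history now [(11, 47)])
READ b @v7: history=[(4, 3), (8, 15), (10, 15)] -> pick v4 -> 3
v12: WRITE a=13  (a history now [(11, 47), (12, 13)])
v13: WRITE b=16  (b history now [(4, 3), (8, 15), (10, 15), (13, 16)])
Read results in order: ['25', 'NONE', '3']
NONE count = 1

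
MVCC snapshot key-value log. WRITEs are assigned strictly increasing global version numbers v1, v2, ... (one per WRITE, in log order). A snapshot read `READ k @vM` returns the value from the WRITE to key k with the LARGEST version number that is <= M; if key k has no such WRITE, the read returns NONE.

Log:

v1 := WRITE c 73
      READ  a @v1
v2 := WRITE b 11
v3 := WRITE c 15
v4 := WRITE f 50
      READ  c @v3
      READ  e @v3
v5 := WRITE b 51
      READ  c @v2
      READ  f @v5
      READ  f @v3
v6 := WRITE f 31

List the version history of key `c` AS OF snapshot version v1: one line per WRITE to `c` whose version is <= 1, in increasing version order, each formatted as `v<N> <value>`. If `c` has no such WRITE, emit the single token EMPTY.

Answer: v1 73

Derivation:
Scan writes for key=c with version <= 1:
  v1 WRITE c 73 -> keep
  v2 WRITE b 11 -> skip
  v3 WRITE c 15 -> drop (> snap)
  v4 WRITE f 50 -> skip
  v5 WRITE b 51 -> skip
  v6 WRITE f 31 -> skip
Collected: [(1, 73)]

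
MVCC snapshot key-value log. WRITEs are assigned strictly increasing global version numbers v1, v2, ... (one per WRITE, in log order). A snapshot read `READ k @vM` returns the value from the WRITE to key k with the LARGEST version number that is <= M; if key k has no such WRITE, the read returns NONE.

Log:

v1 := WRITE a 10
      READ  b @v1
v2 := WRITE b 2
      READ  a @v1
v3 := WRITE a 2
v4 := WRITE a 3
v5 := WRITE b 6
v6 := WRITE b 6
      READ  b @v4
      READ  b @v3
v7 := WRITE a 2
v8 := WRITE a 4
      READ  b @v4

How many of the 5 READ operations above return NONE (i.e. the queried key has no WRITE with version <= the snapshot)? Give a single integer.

Answer: 1

Derivation:
v1: WRITE a=10  (a history now [(1, 10)])
READ b @v1: history=[] -> no version <= 1 -> NONE
v2: WRITE b=2  (b history now [(2, 2)])
READ a @v1: history=[(1, 10)] -> pick v1 -> 10
v3: WRITE a=2  (a history now [(1, 10), (3, 2)])
v4: WRITE a=3  (a history now [(1, 10), (3, 2), (4, 3)])
v5: WRITE b=6  (b history now [(2, 2), (5, 6)])
v6: WRITE b=6  (b history now [(2, 2), (5, 6), (6, 6)])
READ b @v4: history=[(2, 2), (5, 6), (6, 6)] -> pick v2 -> 2
READ b @v3: history=[(2, 2), (5, 6), (6, 6)] -> pick v2 -> 2
v7: WRITE a=2  (a history now [(1, 10), (3, 2), (4, 3), (7, 2)])
v8: WRITE a=4  (a history now [(1, 10), (3, 2), (4, 3), (7, 2), (8, 4)])
READ b @v4: history=[(2, 2), (5, 6), (6, 6)] -> pick v2 -> 2
Read results in order: ['NONE', '10', '2', '2', '2']
NONE count = 1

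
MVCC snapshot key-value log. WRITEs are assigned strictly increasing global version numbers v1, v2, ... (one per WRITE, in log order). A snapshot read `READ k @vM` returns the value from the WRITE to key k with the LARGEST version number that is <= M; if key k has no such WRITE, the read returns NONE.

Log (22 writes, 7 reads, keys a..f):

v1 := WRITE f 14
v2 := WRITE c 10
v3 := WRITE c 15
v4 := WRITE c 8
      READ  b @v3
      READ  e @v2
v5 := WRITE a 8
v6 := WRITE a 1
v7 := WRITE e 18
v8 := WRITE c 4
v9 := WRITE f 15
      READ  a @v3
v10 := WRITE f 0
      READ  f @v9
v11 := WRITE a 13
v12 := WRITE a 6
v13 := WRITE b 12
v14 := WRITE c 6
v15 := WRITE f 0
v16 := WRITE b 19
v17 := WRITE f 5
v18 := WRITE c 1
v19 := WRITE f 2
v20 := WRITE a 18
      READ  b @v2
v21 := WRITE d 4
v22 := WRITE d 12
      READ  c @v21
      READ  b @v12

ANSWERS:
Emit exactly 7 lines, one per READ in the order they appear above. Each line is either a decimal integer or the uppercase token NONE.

Answer: NONE
NONE
NONE
15
NONE
1
NONE

Derivation:
v1: WRITE f=14  (f history now [(1, 14)])
v2: WRITE c=10  (c history now [(2, 10)])
v3: WRITE c=15  (c history now [(2, 10), (3, 15)])
v4: WRITE c=8  (c history now [(2, 10), (3, 15), (4, 8)])
READ b @v3: history=[] -> no version <= 3 -> NONE
READ e @v2: history=[] -> no version <= 2 -> NONE
v5: WRITE a=8  (a history now [(5, 8)])
v6: WRITE a=1  (a history now [(5, 8), (6, 1)])
v7: WRITE e=18  (e history now [(7, 18)])
v8: WRITE c=4  (c history now [(2, 10), (3, 15), (4, 8), (8, 4)])
v9: WRITE f=15  (f history now [(1, 14), (9, 15)])
READ a @v3: history=[(5, 8), (6, 1)] -> no version <= 3 -> NONE
v10: WRITE f=0  (f history now [(1, 14), (9, 15), (10, 0)])
READ f @v9: history=[(1, 14), (9, 15), (10, 0)] -> pick v9 -> 15
v11: WRITE a=13  (a history now [(5, 8), (6, 1), (11, 13)])
v12: WRITE a=6  (a history now [(5, 8), (6, 1), (11, 13), (12, 6)])
v13: WRITE b=12  (b history now [(13, 12)])
v14: WRITE c=6  (c history now [(2, 10), (3, 15), (4, 8), (8, 4), (14, 6)])
v15: WRITE f=0  (f history now [(1, 14), (9, 15), (10, 0), (15, 0)])
v16: WRITE b=19  (b history now [(13, 12), (16, 19)])
v17: WRITE f=5  (f history now [(1, 14), (9, 15), (10, 0), (15, 0), (17, 5)])
v18: WRITE c=1  (c history now [(2, 10), (3, 15), (4, 8), (8, 4), (14, 6), (18, 1)])
v19: WRITE f=2  (f history now [(1, 14), (9, 15), (10, 0), (15, 0), (17, 5), (19, 2)])
v20: WRITE a=18  (a history now [(5, 8), (6, 1), (11, 13), (12, 6), (20, 18)])
READ b @v2: history=[(13, 12), (16, 19)] -> no version <= 2 -> NONE
v21: WRITE d=4  (d history now [(21, 4)])
v22: WRITE d=12  (d history now [(21, 4), (22, 12)])
READ c @v21: history=[(2, 10), (3, 15), (4, 8), (8, 4), (14, 6), (18, 1)] -> pick v18 -> 1
READ b @v12: history=[(13, 12), (16, 19)] -> no version <= 12 -> NONE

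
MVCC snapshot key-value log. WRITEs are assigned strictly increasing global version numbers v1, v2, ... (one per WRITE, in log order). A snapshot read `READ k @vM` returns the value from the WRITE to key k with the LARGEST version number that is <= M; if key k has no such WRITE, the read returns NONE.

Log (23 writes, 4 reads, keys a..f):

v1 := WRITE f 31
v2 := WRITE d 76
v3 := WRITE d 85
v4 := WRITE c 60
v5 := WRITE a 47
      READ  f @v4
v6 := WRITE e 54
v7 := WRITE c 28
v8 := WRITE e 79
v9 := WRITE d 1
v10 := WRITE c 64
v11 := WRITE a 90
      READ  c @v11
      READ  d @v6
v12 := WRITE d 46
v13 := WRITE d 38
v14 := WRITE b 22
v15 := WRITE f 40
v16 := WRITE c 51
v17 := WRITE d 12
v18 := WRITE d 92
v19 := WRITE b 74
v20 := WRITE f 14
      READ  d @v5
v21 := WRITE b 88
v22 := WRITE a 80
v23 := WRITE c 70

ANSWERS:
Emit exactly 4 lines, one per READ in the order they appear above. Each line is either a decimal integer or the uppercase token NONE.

Answer: 31
64
85
85

Derivation:
v1: WRITE f=31  (f history now [(1, 31)])
v2: WRITE d=76  (d history now [(2, 76)])
v3: WRITE d=85  (d history now [(2, 76), (3, 85)])
v4: WRITE c=60  (c history now [(4, 60)])
v5: WRITE a=47  (a history now [(5, 47)])
READ f @v4: history=[(1, 31)] -> pick v1 -> 31
v6: WRITE e=54  (e history now [(6, 54)])
v7: WRITE c=28  (c history now [(4, 60), (7, 28)])
v8: WRITE e=79  (e history now [(6, 54), (8, 79)])
v9: WRITE d=1  (d history now [(2, 76), (3, 85), (9, 1)])
v10: WRITE c=64  (c history now [(4, 60), (7, 28), (10, 64)])
v11: WRITE a=90  (a history now [(5, 47), (11, 90)])
READ c @v11: history=[(4, 60), (7, 28), (10, 64)] -> pick v10 -> 64
READ d @v6: history=[(2, 76), (3, 85), (9, 1)] -> pick v3 -> 85
v12: WRITE d=46  (d history now [(2, 76), (3, 85), (9, 1), (12, 46)])
v13: WRITE d=38  (d history now [(2, 76), (3, 85), (9, 1), (12, 46), (13, 38)])
v14: WRITE b=22  (b history now [(14, 22)])
v15: WRITE f=40  (f history now [(1, 31), (15, 40)])
v16: WRITE c=51  (c history now [(4, 60), (7, 28), (10, 64), (16, 51)])
v17: WRITE d=12  (d history now [(2, 76), (3, 85), (9, 1), (12, 46), (13, 38), (17, 12)])
v18: WRITE d=92  (d history now [(2, 76), (3, 85), (9, 1), (12, 46), (13, 38), (17, 12), (18, 92)])
v19: WRITE b=74  (b history now [(14, 22), (19, 74)])
v20: WRITE f=14  (f history now [(1, 31), (15, 40), (20, 14)])
READ d @v5: history=[(2, 76), (3, 85), (9, 1), (12, 46), (13, 38), (17, 12), (18, 92)] -> pick v3 -> 85
v21: WRITE b=88  (b history now [(14, 22), (19, 74), (21, 88)])
v22: WRITE a=80  (a history now [(5, 47), (11, 90), (22, 80)])
v23: WRITE c=70  (c history now [(4, 60), (7, 28), (10, 64), (16, 51), (23, 70)])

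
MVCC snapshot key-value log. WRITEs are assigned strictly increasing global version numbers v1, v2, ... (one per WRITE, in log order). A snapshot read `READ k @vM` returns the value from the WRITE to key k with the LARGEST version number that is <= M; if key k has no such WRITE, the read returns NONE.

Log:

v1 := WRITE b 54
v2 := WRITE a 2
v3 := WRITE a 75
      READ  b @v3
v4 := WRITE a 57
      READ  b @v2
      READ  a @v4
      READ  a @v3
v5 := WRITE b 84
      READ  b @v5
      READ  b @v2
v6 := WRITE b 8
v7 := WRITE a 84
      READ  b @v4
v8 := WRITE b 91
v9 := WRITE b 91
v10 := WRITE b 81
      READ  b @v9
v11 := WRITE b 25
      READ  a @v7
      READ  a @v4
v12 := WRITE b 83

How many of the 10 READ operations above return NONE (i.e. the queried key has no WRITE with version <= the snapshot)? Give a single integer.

Answer: 0

Derivation:
v1: WRITE b=54  (b history now [(1, 54)])
v2: WRITE a=2  (a history now [(2, 2)])
v3: WRITE a=75  (a history now [(2, 2), (3, 75)])
READ b @v3: history=[(1, 54)] -> pick v1 -> 54
v4: WRITE a=57  (a history now [(2, 2), (3, 75), (4, 57)])
READ b @v2: history=[(1, 54)] -> pick v1 -> 54
READ a @v4: history=[(2, 2), (3, 75), (4, 57)] -> pick v4 -> 57
READ a @v3: history=[(2, 2), (3, 75), (4, 57)] -> pick v3 -> 75
v5: WRITE b=84  (b history now [(1, 54), (5, 84)])
READ b @v5: history=[(1, 54), (5, 84)] -> pick v5 -> 84
READ b @v2: history=[(1, 54), (5, 84)] -> pick v1 -> 54
v6: WRITE b=8  (b history now [(1, 54), (5, 84), (6, 8)])
v7: WRITE a=84  (a history now [(2, 2), (3, 75), (4, 57), (7, 84)])
READ b @v4: history=[(1, 54), (5, 84), (6, 8)] -> pick v1 -> 54
v8: WRITE b=91  (b history now [(1, 54), (5, 84), (6, 8), (8, 91)])
v9: WRITE b=91  (b history now [(1, 54), (5, 84), (6, 8), (8, 91), (9, 91)])
v10: WRITE b=81  (b history now [(1, 54), (5, 84), (6, 8), (8, 91), (9, 91), (10, 81)])
READ b @v9: history=[(1, 54), (5, 84), (6, 8), (8, 91), (9, 91), (10, 81)] -> pick v9 -> 91
v11: WRITE b=25  (b history now [(1, 54), (5, 84), (6, 8), (8, 91), (9, 91), (10, 81), (11, 25)])
READ a @v7: history=[(2, 2), (3, 75), (4, 57), (7, 84)] -> pick v7 -> 84
READ a @v4: history=[(2, 2), (3, 75), (4, 57), (7, 84)] -> pick v4 -> 57
v12: WRITE b=83  (b history now [(1, 54), (5, 84), (6, 8), (8, 91), (9, 91), (10, 81), (11, 25), (12, 83)])
Read results in order: ['54', '54', '57', '75', '84', '54', '54', '91', '84', '57']
NONE count = 0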